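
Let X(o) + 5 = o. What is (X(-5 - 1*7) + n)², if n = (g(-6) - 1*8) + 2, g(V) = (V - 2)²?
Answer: 1681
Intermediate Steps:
X(o) = -5 + o
g(V) = (-2 + V)²
n = 58 (n = ((-2 - 6)² - 1*8) + 2 = ((-8)² - 8) + 2 = (64 - 8) + 2 = 56 + 2 = 58)
(X(-5 - 1*7) + n)² = ((-5 + (-5 - 1*7)) + 58)² = ((-5 + (-5 - 7)) + 58)² = ((-5 - 12) + 58)² = (-17 + 58)² = 41² = 1681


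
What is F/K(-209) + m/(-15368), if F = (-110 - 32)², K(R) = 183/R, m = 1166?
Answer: -32382603473/1406172 ≈ -23029.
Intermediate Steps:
F = 20164 (F = (-142)² = 20164)
F/K(-209) + m/(-15368) = 20164/((183/(-209))) + 1166/(-15368) = 20164/((183*(-1/209))) + 1166*(-1/15368) = 20164/(-183/209) - 583/7684 = 20164*(-209/183) - 583/7684 = -4214276/183 - 583/7684 = -32382603473/1406172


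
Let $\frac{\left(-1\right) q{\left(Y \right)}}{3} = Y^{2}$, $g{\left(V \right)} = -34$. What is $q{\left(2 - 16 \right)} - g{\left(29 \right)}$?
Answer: $-554$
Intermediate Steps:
$q{\left(Y \right)} = - 3 Y^{2}$
$q{\left(2 - 16 \right)} - g{\left(29 \right)} = - 3 \left(2 - 16\right)^{2} - -34 = - 3 \left(2 - 16\right)^{2} + 34 = - 3 \left(-14\right)^{2} + 34 = \left(-3\right) 196 + 34 = -588 + 34 = -554$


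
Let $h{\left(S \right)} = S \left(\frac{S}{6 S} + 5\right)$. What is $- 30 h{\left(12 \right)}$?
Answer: $-1860$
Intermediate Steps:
$h{\left(S \right)} = \frac{31 S}{6}$ ($h{\left(S \right)} = S \left(S \frac{1}{6 S} + 5\right) = S \left(\frac{1}{6} + 5\right) = S \frac{31}{6} = \frac{31 S}{6}$)
$- 30 h{\left(12 \right)} = - 30 \cdot \frac{31}{6} \cdot 12 = \left(-30\right) 62 = -1860$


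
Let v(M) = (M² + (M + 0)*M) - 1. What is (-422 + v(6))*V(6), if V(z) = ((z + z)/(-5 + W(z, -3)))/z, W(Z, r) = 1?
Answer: 351/2 ≈ 175.50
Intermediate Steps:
v(M) = -1 + 2*M² (v(M) = (M² + M*M) - 1 = (M² + M²) - 1 = 2*M² - 1 = -1 + 2*M²)
V(z) = -½ (V(z) = ((z + z)/(-5 + 1))/z = ((2*z)/(-4))/z = ((2*z)*(-¼))/z = (-z/2)/z = -½)
(-422 + v(6))*V(6) = (-422 + (-1 + 2*6²))*(-½) = (-422 + (-1 + 2*36))*(-½) = (-422 + (-1 + 72))*(-½) = (-422 + 71)*(-½) = -351*(-½) = 351/2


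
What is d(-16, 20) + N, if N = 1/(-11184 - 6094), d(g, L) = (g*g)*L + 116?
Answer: 90467607/17278 ≈ 5236.0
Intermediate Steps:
d(g, L) = 116 + L*g² (d(g, L) = g²*L + 116 = L*g² + 116 = 116 + L*g²)
N = -1/17278 (N = 1/(-17278) = -1/17278 ≈ -5.7877e-5)
d(-16, 20) + N = (116 + 20*(-16)²) - 1/17278 = (116 + 20*256) - 1/17278 = (116 + 5120) - 1/17278 = 5236 - 1/17278 = 90467607/17278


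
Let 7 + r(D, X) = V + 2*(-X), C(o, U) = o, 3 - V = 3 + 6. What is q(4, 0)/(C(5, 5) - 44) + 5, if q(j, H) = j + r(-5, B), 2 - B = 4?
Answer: 200/39 ≈ 5.1282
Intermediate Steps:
B = -2 (B = 2 - 1*4 = 2 - 4 = -2)
V = -6 (V = 3 - (3 + 6) = 3 - 1*9 = 3 - 9 = -6)
r(D, X) = -13 - 2*X (r(D, X) = -7 + (-6 + 2*(-X)) = -7 + (-6 - 2*X) = -13 - 2*X)
q(j, H) = -9 + j (q(j, H) = j + (-13 - 2*(-2)) = j + (-13 + 4) = j - 9 = -9 + j)
q(4, 0)/(C(5, 5) - 44) + 5 = (-9 + 4)/(5 - 44) + 5 = -5/(-39) + 5 = -5*(-1/39) + 5 = 5/39 + 5 = 200/39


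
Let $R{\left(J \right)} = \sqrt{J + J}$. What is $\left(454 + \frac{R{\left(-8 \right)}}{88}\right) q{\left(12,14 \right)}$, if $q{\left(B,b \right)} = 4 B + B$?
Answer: $27240 + \frac{30 i}{11} \approx 27240.0 + 2.7273 i$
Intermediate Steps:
$q{\left(B,b \right)} = 5 B$
$R{\left(J \right)} = \sqrt{2} \sqrt{J}$ ($R{\left(J \right)} = \sqrt{2 J} = \sqrt{2} \sqrt{J}$)
$\left(454 + \frac{R{\left(-8 \right)}}{88}\right) q{\left(12,14 \right)} = \left(454 + \frac{\sqrt{2} \sqrt{-8}}{88}\right) 5 \cdot 12 = \left(454 + \sqrt{2} \cdot 2 i \sqrt{2} \cdot \frac{1}{88}\right) 60 = \left(454 + 4 i \frac{1}{88}\right) 60 = \left(454 + \frac{i}{22}\right) 60 = 27240 + \frac{30 i}{11}$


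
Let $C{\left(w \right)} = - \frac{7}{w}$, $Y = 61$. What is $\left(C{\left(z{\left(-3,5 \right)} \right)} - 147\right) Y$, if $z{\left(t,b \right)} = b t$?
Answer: $- \frac{134078}{15} \approx -8938.5$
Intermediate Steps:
$\left(C{\left(z{\left(-3,5 \right)} \right)} - 147\right) Y = \left(- \frac{7}{5 \left(-3\right)} - 147\right) 61 = \left(- \frac{7}{-15} - 147\right) 61 = \left(\left(-7\right) \left(- \frac{1}{15}\right) - 147\right) 61 = \left(\frac{7}{15} - 147\right) 61 = \left(- \frac{2198}{15}\right) 61 = - \frac{134078}{15}$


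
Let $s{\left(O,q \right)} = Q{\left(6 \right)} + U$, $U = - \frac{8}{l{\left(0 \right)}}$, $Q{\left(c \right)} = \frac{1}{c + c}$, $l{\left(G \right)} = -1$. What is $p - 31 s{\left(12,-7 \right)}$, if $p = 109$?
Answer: $- \frac{1699}{12} \approx -141.58$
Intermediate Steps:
$Q{\left(c \right)} = \frac{1}{2 c}$
$U = 8$ ($U = - \frac{8}{-1} = \left(-8\right) \left(-1\right) = 8$)
$s{\left(O,q \right)} = \frac{97}{12}$ ($s{\left(O,q \right)} = \frac{1}{2 \cdot 6} + 8 = \frac{1}{2} \cdot \frac{1}{6} + 8 = \frac{1}{12} + 8 = \frac{97}{12}$)
$p - 31 s{\left(12,-7 \right)} = 109 - \frac{3007}{12} = - \frac{1699}{12}$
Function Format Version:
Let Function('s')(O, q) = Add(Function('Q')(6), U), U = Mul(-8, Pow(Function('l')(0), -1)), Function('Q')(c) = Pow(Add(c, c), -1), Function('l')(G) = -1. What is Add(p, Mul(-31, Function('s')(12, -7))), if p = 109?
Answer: Rational(-1699, 12) ≈ -141.58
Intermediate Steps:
Function('Q')(c) = Mul(Rational(1, 2), Pow(c, -1)) (Function('Q')(c) = Pow(Mul(2, c), -1) = Mul(Rational(1, 2), Pow(c, -1)))
U = 8 (U = Mul(-8, Pow(-1, -1)) = Mul(-8, -1) = 8)
Function('s')(O, q) = Rational(97, 12) (Function('s')(O, q) = Add(Mul(Rational(1, 2), Pow(6, -1)), 8) = Add(Mul(Rational(1, 2), Rational(1, 6)), 8) = Add(Rational(1, 12), 8) = Rational(97, 12))
Add(p, Mul(-31, Function('s')(12, -7))) = Add(109, Mul(-31, Rational(97, 12))) = Add(109, Rational(-3007, 12)) = Rational(-1699, 12)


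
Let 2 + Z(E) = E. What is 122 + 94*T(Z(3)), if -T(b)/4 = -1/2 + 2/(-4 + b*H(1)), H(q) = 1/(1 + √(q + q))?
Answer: 10890/23 + 752*√2/23 ≈ 519.72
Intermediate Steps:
Z(E) = -2 + E
H(q) = 1/(1 + √2*√q) (H(q) = 1/(1 + √(2*q)) = 1/(1 + √2*√q))
T(b) = 2 - 8/(-4 + b/(1 + √2)) (T(b) = -4*(-1/2 + 2/(-4 + b/(1 + √2*√1))) = -4*(-1*½ + 2/(-4 + b/(1 + √2*1))) = -4*(-½ + 2/(-4 + b/(1 + √2))) = 2 - 8/(-4 + b/(1 + √2)))
122 + 94*T(Z(3)) = 122 + 94*(2*(-8 + (-2 + 3) - 8*√2)/(-4 + (-2 + 3) - 4*√2)) = 122 + 94*(2*(-8 + 1 - 8*√2)/(-4 + 1 - 4*√2)) = 122 + 94*(2*(-7 - 8*√2)/(-3 - 4*√2)) = 122 + 188*(-7 - 8*√2)/(-3 - 4*√2)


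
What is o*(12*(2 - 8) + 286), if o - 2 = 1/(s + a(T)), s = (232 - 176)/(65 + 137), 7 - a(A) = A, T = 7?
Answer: 16799/14 ≈ 1199.9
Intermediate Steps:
a(A) = 7 - A
s = 28/101 (s = 56/202 = 56*(1/202) = 28/101 ≈ 0.27723)
o = 157/28 (o = 2 + 1/(28/101 + (7 - 1*7)) = 2 + 1/(28/101 + (7 - 7)) = 2 + 1/(28/101 + 0) = 2 + 1/(28/101) = 2 + 101/28 = 157/28 ≈ 5.6071)
o*(12*(2 - 8) + 286) = 157*(12*(2 - 8) + 286)/28 = 157*(12*(-6) + 286)/28 = 157*(-72 + 286)/28 = (157/28)*214 = 16799/14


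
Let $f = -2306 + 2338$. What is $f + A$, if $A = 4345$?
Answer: $4377$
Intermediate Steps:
$f = 32$
$f + A = 32 + 4345 = 4377$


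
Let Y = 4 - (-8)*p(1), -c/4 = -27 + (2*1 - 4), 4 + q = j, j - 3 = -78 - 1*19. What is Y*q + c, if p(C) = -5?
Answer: 3644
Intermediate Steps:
j = -94 (j = 3 + (-78 - 1*19) = 3 + (-78 - 19) = 3 - 97 = -94)
q = -98 (q = -4 - 94 = -98)
c = 116 (c = -4*(-27 + (2*1 - 4)) = -4*(-27 + (2 - 4)) = -4*(-27 - 2) = -4*(-29) = 116)
Y = -36 (Y = 4 - (-8)*(-5) = 4 - 2*20 = 4 - 40 = -36)
Y*q + c = -36*(-98) + 116 = 3528 + 116 = 3644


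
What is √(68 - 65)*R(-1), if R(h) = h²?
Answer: √3 ≈ 1.7320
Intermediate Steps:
√(68 - 65)*R(-1) = √(68 - 65)*(-1)² = √3*1 = √3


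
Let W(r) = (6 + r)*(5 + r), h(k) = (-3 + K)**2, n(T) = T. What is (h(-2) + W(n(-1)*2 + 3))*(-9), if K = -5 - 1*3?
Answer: -1467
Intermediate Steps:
K = -8 (K = -5 - 3 = -8)
h(k) = 121 (h(k) = (-3 - 8)**2 = (-11)**2 = 121)
W(r) = (5 + r)*(6 + r)
(h(-2) + W(n(-1)*2 + 3))*(-9) = (121 + (30 + (-1*2 + 3)**2 + 11*(-1*2 + 3)))*(-9) = (121 + (30 + (-2 + 3)**2 + 11*(-2 + 3)))*(-9) = (121 + (30 + 1**2 + 11*1))*(-9) = (121 + (30 + 1 + 11))*(-9) = (121 + 42)*(-9) = 163*(-9) = -1467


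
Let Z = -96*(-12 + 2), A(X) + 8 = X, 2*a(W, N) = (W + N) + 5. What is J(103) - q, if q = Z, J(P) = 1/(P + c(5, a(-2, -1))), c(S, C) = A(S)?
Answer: -95999/100 ≈ -959.99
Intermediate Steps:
a(W, N) = 5/2 + N/2 + W/2 (a(W, N) = ((W + N) + 5)/2 = ((N + W) + 5)/2 = (5 + N + W)/2 = 5/2 + N/2 + W/2)
A(X) = -8 + X
c(S, C) = -8 + S
J(P) = 1/(-3 + P) (J(P) = 1/(P + (-8 + 5)) = 1/(P - 3) = 1/(-3 + P))
Z = 960 (Z = -96*(-10) = 960)
q = 960
J(103) - q = 1/(-3 + 103) - 1*960 = 1/100 - 960 = -95999/100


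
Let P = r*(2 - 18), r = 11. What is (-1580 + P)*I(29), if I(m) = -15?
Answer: 26340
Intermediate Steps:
P = -176 (P = 11*(2 - 18) = 11*(-16) = -176)
(-1580 + P)*I(29) = (-1580 - 176)*(-15) = -1756*(-15) = 26340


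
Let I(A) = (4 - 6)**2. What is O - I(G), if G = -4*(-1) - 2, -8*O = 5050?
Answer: -2541/4 ≈ -635.25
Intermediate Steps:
O = -2525/4 (O = -1/8*5050 = -2525/4 ≈ -631.25)
G = 2 (G = 4 - 2 = 2)
I(A) = 4 (I(A) = (-2)**2 = 4)
O - I(G) = -2525/4 - 1*4 = -2525/4 - 4 = -2541/4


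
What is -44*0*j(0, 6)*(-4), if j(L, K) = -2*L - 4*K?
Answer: 0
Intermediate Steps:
j(L, K) = -4*K - 2*L
-44*0*j(0, 6)*(-4) = -44*0*(-4*6 - 2*0)*(-4) = -44*0*(-24 + 0)*(-4) = -44*0*(-24)*(-4) = -0*(-4) = -44*0 = 0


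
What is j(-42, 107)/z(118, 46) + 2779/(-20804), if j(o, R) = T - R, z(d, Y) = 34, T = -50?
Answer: -240051/50524 ≈ -4.7512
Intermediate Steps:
j(o, R) = -50 - R
j(-42, 107)/z(118, 46) + 2779/(-20804) = (-50 - 1*107)/34 + 2779/(-20804) = (-50 - 107)*(1/34) + 2779*(-1/20804) = -157*1/34 - 397/2972 = -157/34 - 397/2972 = -240051/50524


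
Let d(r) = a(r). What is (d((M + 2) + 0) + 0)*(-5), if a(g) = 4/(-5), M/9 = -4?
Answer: 4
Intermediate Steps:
M = -36 (M = 9*(-4) = -36)
a(g) = -4/5 (a(g) = 4*(-1/5) = -4/5)
d(r) = -4/5
(d((M + 2) + 0) + 0)*(-5) = (-4/5 + 0)*(-5) = -4/5*(-5) = 4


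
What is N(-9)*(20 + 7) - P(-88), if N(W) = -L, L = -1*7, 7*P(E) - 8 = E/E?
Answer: 1314/7 ≈ 187.71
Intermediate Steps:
P(E) = 9/7 (P(E) = 8/7 + (E/E)/7 = 8/7 + (⅐)*1 = 8/7 + ⅐ = 9/7)
L = -7
N(W) = 7 (N(W) = -1*(-7) = 7)
N(-9)*(20 + 7) - P(-88) = 7*(20 + 7) - 1*9/7 = 7*27 - 9/7 = 189 - 9/7 = 1314/7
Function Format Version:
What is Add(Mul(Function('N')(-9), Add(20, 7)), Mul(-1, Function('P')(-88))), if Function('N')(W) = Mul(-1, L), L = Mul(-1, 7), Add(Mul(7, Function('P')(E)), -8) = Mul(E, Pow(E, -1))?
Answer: Rational(1314, 7) ≈ 187.71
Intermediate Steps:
Function('P')(E) = Rational(9, 7) (Function('P')(E) = Add(Rational(8, 7), Mul(Rational(1, 7), Mul(E, Pow(E, -1)))) = Add(Rational(8, 7), Mul(Rational(1, 7), 1)) = Add(Rational(8, 7), Rational(1, 7)) = Rational(9, 7))
L = -7
Function('N')(W) = 7 (Function('N')(W) = Mul(-1, -7) = 7)
Add(Mul(Function('N')(-9), Add(20, 7)), Mul(-1, Function('P')(-88))) = Add(Mul(7, Add(20, 7)), Mul(-1, Rational(9, 7))) = Add(Mul(7, 27), Rational(-9, 7)) = Add(189, Rational(-9, 7)) = Rational(1314, 7)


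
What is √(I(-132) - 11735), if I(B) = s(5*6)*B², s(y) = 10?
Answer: √162505 ≈ 403.12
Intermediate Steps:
I(B) = 10*B²
√(I(-132) - 11735) = √(10*(-132)² - 11735) = √(10*17424 - 11735) = √(174240 - 11735) = √162505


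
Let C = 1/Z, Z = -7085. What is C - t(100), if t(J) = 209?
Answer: -1480766/7085 ≈ -209.00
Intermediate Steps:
C = -1/7085 (C = 1/(-7085) = -1/7085 ≈ -0.00014114)
C - t(100) = -1/7085 - 1*209 = -1/7085 - 209 = -1480766/7085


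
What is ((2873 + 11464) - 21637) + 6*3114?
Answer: 11384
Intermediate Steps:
((2873 + 11464) - 21637) + 6*3114 = (14337 - 21637) + 18684 = -7300 + 18684 = 11384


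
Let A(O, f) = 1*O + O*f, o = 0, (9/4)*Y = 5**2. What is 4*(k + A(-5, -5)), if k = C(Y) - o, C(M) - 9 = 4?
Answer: 132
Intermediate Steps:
Y = 100/9 (Y = (4/9)*5**2 = (4/9)*25 = 100/9 ≈ 11.111)
C(M) = 13 (C(M) = 9 + 4 = 13)
A(O, f) = O + O*f
k = 13 (k = 13 - 1*0 = 13 + 0 = 13)
4*(k + A(-5, -5)) = 4*(13 - 5*(1 - 5)) = 4*(13 - 5*(-4)) = 4*(13 + 20) = 4*33 = 132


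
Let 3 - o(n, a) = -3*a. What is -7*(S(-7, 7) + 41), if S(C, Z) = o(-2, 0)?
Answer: -308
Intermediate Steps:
o(n, a) = 3 + 3*a (o(n, a) = 3 - (-3)*a = 3 + 3*a)
S(C, Z) = 3 (S(C, Z) = 3 + 3*0 = 3 + 0 = 3)
-7*(S(-7, 7) + 41) = -7*(3 + 41) = -7*44 = -308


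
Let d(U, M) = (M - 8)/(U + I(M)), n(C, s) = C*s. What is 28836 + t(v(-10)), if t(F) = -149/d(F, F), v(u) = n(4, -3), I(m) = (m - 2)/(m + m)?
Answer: 6900227/240 ≈ 28751.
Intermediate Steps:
I(m) = (-2 + m)/(2*m) (I(m) = (-2 + m)/((2*m)) = (-2 + m)*(1/(2*m)) = (-2 + m)/(2*m))
d(U, M) = (-8 + M)/(U + (-2 + M)/(2*M)) (d(U, M) = (M - 8)/(U + (-2 + M)/(2*M)) = (-8 + M)/(U + (-2 + M)/(2*M)))
v(u) = -12 (v(u) = 4*(-3) = -12)
t(F) = -149*(-2 + F + 2*F²)/(2*F*(-8 + F)) (t(F) = -149*(-2 + F + 2*F*F)/(2*F*(-8 + F)) = -149*(-2 + F + 2*F²)/(2*F*(-8 + F)))
28836 + t(v(-10)) = 28836 + (149/2)*(2 - 1*(-12) - 2*(-12)²)/(-12*(-8 - 12)) = 28836 + (149/2)*(-1/12)*(2 + 12 - 2*144)/(-20) = 28836 + (149/2)*(-1/12)*(-1/20)*(2 + 12 - 288) = 28836 + (149/2)*(-1/12)*(-1/20)*(-274) = 28836 - 20413/240 = 6900227/240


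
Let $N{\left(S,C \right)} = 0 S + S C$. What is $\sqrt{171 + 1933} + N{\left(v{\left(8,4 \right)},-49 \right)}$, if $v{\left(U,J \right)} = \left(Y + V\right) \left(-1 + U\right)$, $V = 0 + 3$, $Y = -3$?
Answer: $2 \sqrt{526} \approx 45.869$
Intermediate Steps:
$V = 3$
$v{\left(U,J \right)} = 0$ ($v{\left(U,J \right)} = \left(-3 + 3\right) \left(-1 + U\right) = 0 \left(-1 + U\right) = 0$)
$N{\left(S,C \right)} = C S$ ($N{\left(S,C \right)} = 0 + C S = C S$)
$\sqrt{171 + 1933} + N{\left(v{\left(8,4 \right)},-49 \right)} = \sqrt{171 + 1933} - 0 = \sqrt{2104} + 0 = 2 \sqrt{526} + 0 = 2 \sqrt{526}$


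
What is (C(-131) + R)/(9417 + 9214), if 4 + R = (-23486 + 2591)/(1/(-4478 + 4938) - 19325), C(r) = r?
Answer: -1190470665/165620255869 ≈ -0.0071880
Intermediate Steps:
R = -25946296/8889499 (R = -4 + (-23486 + 2591)/(1/(-4478 + 4938) - 19325) = -4 - 20895/(1/460 - 19325) = -4 - 20895/(-8889499/460) = -4 - 20895*(-460/8889499) = -4 + 9611700/8889499 = -25946296/8889499 ≈ -2.9188)
(C(-131) + R)/(9417 + 9214) = (-131 - 25946296/8889499)/(9417 + 9214) = -1190470665/8889499/18631 = -1190470665/8889499*1/18631 = -1190470665/165620255869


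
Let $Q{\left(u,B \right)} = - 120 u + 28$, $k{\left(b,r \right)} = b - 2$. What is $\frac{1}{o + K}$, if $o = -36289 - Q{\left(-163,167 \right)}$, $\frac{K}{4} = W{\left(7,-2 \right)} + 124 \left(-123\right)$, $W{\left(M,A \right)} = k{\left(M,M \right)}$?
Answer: $- \frac{1}{116865} \approx -8.5569 \cdot 10^{-6}$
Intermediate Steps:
$k{\left(b,r \right)} = -2 + b$
$W{\left(M,A \right)} = -2 + M$
$Q{\left(u,B \right)} = 28 - 120 u$
$K = -60988$ ($K = 4 \left(\left(-2 + 7\right) + 124 \left(-123\right)\right) = 4 \left(5 - 15252\right) = 4 \left(-15247\right) = -60988$)
$o = -55877$ ($o = -36289 - \left(28 - -19560\right) = -36289 - \left(28 + 19560\right) = -36289 - 19588 = -55877$)
$\frac{1}{o + K} = \frac{1}{-55877 - 60988} = \frac{1}{-116865} = - \frac{1}{116865}$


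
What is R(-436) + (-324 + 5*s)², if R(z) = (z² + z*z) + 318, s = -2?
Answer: 492066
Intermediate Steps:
R(z) = 318 + 2*z² (R(z) = (z² + z²) + 318 = 2*z² + 318 = 318 + 2*z²)
R(-436) + (-324 + 5*s)² = (318 + 2*(-436)²) + (-324 + 5*(-2))² = (318 + 2*190096) + (-324 - 10)² = (318 + 380192) + (-334)² = 380510 + 111556 = 492066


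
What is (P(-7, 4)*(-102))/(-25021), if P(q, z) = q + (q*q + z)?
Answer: 4692/25021 ≈ 0.18752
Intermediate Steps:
P(q, z) = q + z + q² (P(q, z) = q + (q² + z) = q + (z + q²) = q + z + q²)
(P(-7, 4)*(-102))/(-25021) = ((-7 + 4 + (-7)²)*(-102))/(-25021) = ((-7 + 4 + 49)*(-102))*(-1/25021) = (46*(-102))*(-1/25021) = -4692*(-1/25021) = 4692/25021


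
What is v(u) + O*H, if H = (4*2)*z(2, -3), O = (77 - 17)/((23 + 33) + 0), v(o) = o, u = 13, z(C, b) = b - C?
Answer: -209/7 ≈ -29.857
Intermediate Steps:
O = 15/14 (O = 60/(56 + 0) = 60/56 = 60*(1/56) = 15/14 ≈ 1.0714)
H = -40 (H = (4*2)*(-3 - 1*2) = 8*(-3 - 2) = 8*(-5) = -40)
v(u) + O*H = 13 + (15/14)*(-40) = 13 - 300/7 = -209/7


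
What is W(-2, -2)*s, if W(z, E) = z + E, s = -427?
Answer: 1708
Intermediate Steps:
W(z, E) = E + z
W(-2, -2)*s = (-2 - 2)*(-427) = -4*(-427) = 1708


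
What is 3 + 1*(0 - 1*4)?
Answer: -1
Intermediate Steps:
3 + 1*(0 - 1*4) = 3 + 1*(0 - 4) = 3 + 1*(-4) = 3 - 4 = -1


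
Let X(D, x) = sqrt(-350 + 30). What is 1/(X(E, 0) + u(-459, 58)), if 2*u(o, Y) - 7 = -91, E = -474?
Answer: -21/1042 - 2*I*sqrt(5)/521 ≈ -0.020154 - 0.0085838*I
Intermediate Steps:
X(D, x) = 8*I*sqrt(5) (X(D, x) = sqrt(-320) = 8*I*sqrt(5))
u(o, Y) = -42 (u(o, Y) = 7/2 + (1/2)*(-91) = 7/2 - 91/2 = -42)
1/(X(E, 0) + u(-459, 58)) = 1/(8*I*sqrt(5) - 42) = 1/(-42 + 8*I*sqrt(5))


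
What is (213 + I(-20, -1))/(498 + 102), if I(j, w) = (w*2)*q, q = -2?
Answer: 217/600 ≈ 0.36167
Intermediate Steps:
I(j, w) = -4*w (I(j, w) = (w*2)*(-2) = (2*w)*(-2) = -4*w)
(213 + I(-20, -1))/(498 + 102) = (213 - 4*(-1))/(498 + 102) = (213 + 4)/600 = 217*(1/600) = 217/600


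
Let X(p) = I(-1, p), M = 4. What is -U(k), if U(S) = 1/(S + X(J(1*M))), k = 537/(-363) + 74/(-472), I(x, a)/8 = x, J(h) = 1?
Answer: 28556/275169 ≈ 0.10378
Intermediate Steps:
I(x, a) = 8*x
X(p) = -8 (X(p) = 8*(-1) = -8)
k = -46721/28556 (k = 537*(-1/363) + 74*(-1/472) = -179/121 - 37/236 = -46721/28556 ≈ -1.6361)
U(S) = 1/(-8 + S) (U(S) = 1/(S - 8) = 1/(-8 + S))
-U(k) = -1/(-8 - 46721/28556) = -1/(-275169/28556) = -1*(-28556/275169) = 28556/275169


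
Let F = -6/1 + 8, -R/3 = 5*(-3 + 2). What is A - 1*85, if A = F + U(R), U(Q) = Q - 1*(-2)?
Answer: -66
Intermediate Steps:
R = 15 (R = -15*(-3 + 2) = -15*(-1) = -3*(-5) = 15)
U(Q) = 2 + Q (U(Q) = Q + 2 = 2 + Q)
F = 2 (F = -6*1 + 8 = -6 + 8 = 2)
A = 19 (A = 2 + (2 + 15) = 2 + 17 = 19)
A - 1*85 = 19 - 1*85 = 19 - 85 = -66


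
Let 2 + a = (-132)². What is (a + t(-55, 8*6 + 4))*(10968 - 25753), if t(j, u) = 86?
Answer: -258855780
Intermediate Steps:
a = 17422 (a = -2 + (-132)² = -2 + 17424 = 17422)
(a + t(-55, 8*6 + 4))*(10968 - 25753) = (17422 + 86)*(10968 - 25753) = 17508*(-14785) = -258855780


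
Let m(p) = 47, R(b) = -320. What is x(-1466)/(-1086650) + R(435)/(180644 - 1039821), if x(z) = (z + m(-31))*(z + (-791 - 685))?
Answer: -1793228387773/466812343525 ≈ -3.8414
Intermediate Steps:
x(z) = (-1476 + z)*(47 + z) (x(z) = (z + 47)*(z + (-791 - 685)) = (47 + z)*(z - 1476) = (47 + z)*(-1476 + z) = (-1476 + z)*(47 + z))
x(-1466)/(-1086650) + R(435)/(180644 - 1039821) = (-69372 + (-1466)² - 1429*(-1466))/(-1086650) - 320/(180644 - 1039821) = (-69372 + 2149156 + 2094914)*(-1/1086650) - 320/(-859177) = 4174698*(-1/1086650) - 320*(-1/859177) = -2087349/543325 + 320/859177 = -1793228387773/466812343525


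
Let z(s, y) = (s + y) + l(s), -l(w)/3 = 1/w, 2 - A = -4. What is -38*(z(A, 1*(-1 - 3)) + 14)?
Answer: -589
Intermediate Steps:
A = 6 (A = 2 - 1*(-4) = 2 + 4 = 6)
l(w) = -3/w
z(s, y) = s + y - 3/s (z(s, y) = (s + y) - 3/s = s + y - 3/s)
-38*(z(A, 1*(-1 - 3)) + 14) = -38*((6 + 1*(-1 - 3) - 3/6) + 14) = -38*((6 + 1*(-4) - 3*⅙) + 14) = -38*((6 - 4 - ½) + 14) = -38*(3/2 + 14) = -38*31/2 = -589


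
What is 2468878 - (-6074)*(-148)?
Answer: 1569926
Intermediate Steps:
2468878 - (-6074)*(-148) = 2468878 - 1*898952 = 2468878 - 898952 = 1569926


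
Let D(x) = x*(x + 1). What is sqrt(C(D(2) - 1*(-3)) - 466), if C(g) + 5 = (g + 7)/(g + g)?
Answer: I*sqrt(4231)/3 ≈ 21.682*I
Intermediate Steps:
D(x) = x*(1 + x)
C(g) = -5 + (7 + g)/(2*g) (C(g) = -5 + (g + 7)/(g + g) = -5 + (7 + g)/((2*g)) = -5 + (7 + g)*(1/(2*g)) = -5 + (7 + g)/(2*g))
sqrt(C(D(2) - 1*(-3)) - 466) = sqrt((7 - 9*(2*(1 + 2) - 1*(-3)))/(2*(2*(1 + 2) - 1*(-3))) - 466) = sqrt((7 - 9*(2*3 + 3))/(2*(2*3 + 3)) - 466) = sqrt((7 - 9*(6 + 3))/(2*(6 + 3)) - 466) = sqrt((1/2)*(7 - 9*9)/9 - 466) = sqrt((1/2)*(1/9)*(7 - 81) - 466) = sqrt((1/2)*(1/9)*(-74) - 466) = sqrt(-37/9 - 466) = sqrt(-4231/9) = I*sqrt(4231)/3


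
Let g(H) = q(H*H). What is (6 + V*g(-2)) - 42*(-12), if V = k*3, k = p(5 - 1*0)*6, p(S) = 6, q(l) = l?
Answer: 942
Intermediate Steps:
g(H) = H**2 (g(H) = H*H = H**2)
k = 36 (k = 6*6 = 36)
V = 108 (V = 36*3 = 108)
(6 + V*g(-2)) - 42*(-12) = (6 + 108*(-2)**2) - 42*(-12) = (6 + 108*4) + 504 = (6 + 432) + 504 = 438 + 504 = 942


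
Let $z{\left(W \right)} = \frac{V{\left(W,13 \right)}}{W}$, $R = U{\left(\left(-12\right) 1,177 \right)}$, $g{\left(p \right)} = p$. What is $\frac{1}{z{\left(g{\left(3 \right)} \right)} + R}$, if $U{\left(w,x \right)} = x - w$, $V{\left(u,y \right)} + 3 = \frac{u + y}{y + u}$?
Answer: $\frac{3}{565} \approx 0.0053097$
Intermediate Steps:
$V{\left(u,y \right)} = -2$ ($V{\left(u,y \right)} = -3 + \frac{u + y}{y + u} = -3 + \frac{u + y}{u + y} = -3 + 1 = -2$)
$R = 189$ ($R = 177 - \left(-12\right) 1 = 177 - -12 = 177 + 12 = 189$)
$z{\left(W \right)} = - \frac{2}{W}$
$\frac{1}{z{\left(g{\left(3 \right)} \right)} + R} = \frac{1}{- \frac{2}{3} + 189} = \frac{1}{\frac{565}{3}} = \frac{3}{565}$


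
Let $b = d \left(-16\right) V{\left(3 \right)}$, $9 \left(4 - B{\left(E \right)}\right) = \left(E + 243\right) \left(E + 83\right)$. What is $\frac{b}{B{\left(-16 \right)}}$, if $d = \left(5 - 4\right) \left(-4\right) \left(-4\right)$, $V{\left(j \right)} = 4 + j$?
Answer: $\frac{16128}{15173} \approx 1.0629$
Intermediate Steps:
$B{\left(E \right)} = 4 - \frac{\left(83 + E\right) \left(243 + E\right)}{9}$ ($B{\left(E \right)} = 4 - \frac{\left(E + 243\right) \left(E + 83\right)}{9} = 4 - \frac{\left(243 + E\right) \left(83 + E\right)}{9} = 4 - \frac{\left(83 + E\right) \left(243 + E\right)}{9}$)
$d = 16$ ($d = \left(5 - 4\right) \left(-4\right) \left(-4\right) = 1 \left(-4\right) \left(-4\right) = \left(-4\right) \left(-4\right) = 16$)
$b = -1792$ ($b = 16 \left(-16\right) \left(4 + 3\right) = \left(-256\right) 7 = -1792$)
$\frac{b}{B{\left(-16 \right)}} = - \frac{1792}{-2237 - - \frac{5216}{9} - \frac{\left(-16\right)^{2}}{9}} = - \frac{1792}{-2237 + \frac{5216}{9} - \frac{256}{9}} = - \frac{1792}{- \frac{15173}{9}} = \left(-1792\right) \left(- \frac{9}{15173}\right) = \frac{16128}{15173}$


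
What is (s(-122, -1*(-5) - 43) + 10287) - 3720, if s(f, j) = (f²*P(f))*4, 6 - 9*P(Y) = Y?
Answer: 7679711/9 ≈ 8.5330e+5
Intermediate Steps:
P(Y) = ⅔ - Y/9
s(f, j) = 4*f²*(⅔ - f/9) (s(f, j) = (f²*(⅔ - f/9))*4 = 4*f²*(⅔ - f/9))
(s(-122, -1*(-5) - 43) + 10287) - 3720 = ((4/9)*(-122)²*(6 - 1*(-122)) + 10287) - 3720 = ((4/9)*14884*(6 + 122) + 10287) - 3720 = ((4/9)*14884*128 + 10287) - 3720 = (7620608/9 + 10287) - 3720 = 7713191/9 - 3720 = 7679711/9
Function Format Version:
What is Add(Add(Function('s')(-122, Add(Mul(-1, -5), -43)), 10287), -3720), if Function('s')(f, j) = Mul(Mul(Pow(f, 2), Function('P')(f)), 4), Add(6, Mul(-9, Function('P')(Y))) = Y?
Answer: Rational(7679711, 9) ≈ 8.5330e+5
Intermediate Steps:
Function('P')(Y) = Add(Rational(2, 3), Mul(Rational(-1, 9), Y))
Function('s')(f, j) = Mul(4, Pow(f, 2), Add(Rational(2, 3), Mul(Rational(-1, 9), f))) (Function('s')(f, j) = Mul(Mul(Pow(f, 2), Add(Rational(2, 3), Mul(Rational(-1, 9), f))), 4) = Mul(4, Pow(f, 2), Add(Rational(2, 3), Mul(Rational(-1, 9), f))))
Add(Add(Function('s')(-122, Add(Mul(-1, -5), -43)), 10287), -3720) = Add(Add(Mul(Rational(4, 9), Pow(-122, 2), Add(6, Mul(-1, -122))), 10287), -3720) = Add(Add(Mul(Rational(4, 9), 14884, Add(6, 122)), 10287), -3720) = Add(Add(Mul(Rational(4, 9), 14884, 128), 10287), -3720) = Add(Add(Rational(7620608, 9), 10287), -3720) = Add(Rational(7713191, 9), -3720) = Rational(7679711, 9)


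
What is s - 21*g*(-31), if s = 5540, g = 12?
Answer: 13352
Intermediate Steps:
s - 21*g*(-31) = 5540 - 21*12*(-31) = 5540 - 252*(-31) = 5540 + 7812 = 13352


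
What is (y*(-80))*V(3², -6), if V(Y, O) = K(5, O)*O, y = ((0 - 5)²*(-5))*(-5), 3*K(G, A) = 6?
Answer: 600000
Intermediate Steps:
K(G, A) = 2 (K(G, A) = (⅓)*6 = 2)
y = 625 (y = ((-5)²*(-5))*(-5) = (25*(-5))*(-5) = -125*(-5) = 625)
V(Y, O) = 2*O
(y*(-80))*V(3², -6) = (625*(-80))*(2*(-6)) = -50000*(-12) = 600000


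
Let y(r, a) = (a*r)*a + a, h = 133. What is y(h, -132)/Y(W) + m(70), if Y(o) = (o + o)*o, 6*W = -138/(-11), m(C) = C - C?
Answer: 140194230/529 ≈ 2.6502e+5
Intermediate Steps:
m(C) = 0
y(r, a) = a + r*a**2 (y(r, a) = r*a**2 + a = a + r*a**2)
W = 23/11 (W = (-138/(-11))/6 = (-138*(-1/11))/6 = (1/6)*(138/11) = 23/11 ≈ 2.0909)
Y(o) = 2*o**2 (Y(o) = (2*o)*o = 2*o**2)
y(h, -132)/Y(W) + m(70) = (-132*(1 - 132*133))/((2*(23/11)**2)) + 0 = (-132*(1 - 17556))/((2*(529/121))) + 0 = (-132*(-17555))/(1058/121) + 0 = 2317260*(121/1058) + 0 = 140194230/529 + 0 = 140194230/529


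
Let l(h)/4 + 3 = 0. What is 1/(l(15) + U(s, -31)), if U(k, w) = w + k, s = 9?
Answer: -1/34 ≈ -0.029412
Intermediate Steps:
l(h) = -12 (l(h) = -12 + 4*0 = -12 + 0 = -12)
U(k, w) = k + w
1/(l(15) + U(s, -31)) = 1/(-12 + (9 - 31)) = 1/(-12 - 22) = 1/(-34) = -1/34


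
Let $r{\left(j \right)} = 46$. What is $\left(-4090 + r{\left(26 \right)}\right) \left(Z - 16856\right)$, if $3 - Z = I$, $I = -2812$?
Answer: $56781804$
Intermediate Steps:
$Z = 2815$ ($Z = 3 - -2812 = 3 + 2812 = 2815$)
$\left(-4090 + r{\left(26 \right)}\right) \left(Z - 16856\right) = \left(-4090 + 46\right) \left(2815 - 16856\right) = \left(-4044\right) \left(-14041\right) = 56781804$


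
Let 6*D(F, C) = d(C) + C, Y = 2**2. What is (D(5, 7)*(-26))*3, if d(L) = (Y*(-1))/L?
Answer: -585/7 ≈ -83.571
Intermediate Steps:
Y = 4
d(L) = -4/L (d(L) = (4*(-1))/L = -4/L)
D(F, C) = -2/(3*C) + C/6 (D(F, C) = (-4/C + C)/6 = (C - 4/C)/6 = -2/(3*C) + C/6)
(D(5, 7)*(-26))*3 = (((1/6)*(-4 + 7**2)/7)*(-26))*3 = (((1/6)*(1/7)*(-4 + 49))*(-26))*3 = (((1/6)*(1/7)*45)*(-26))*3 = ((15/14)*(-26))*3 = -195/7*3 = -585/7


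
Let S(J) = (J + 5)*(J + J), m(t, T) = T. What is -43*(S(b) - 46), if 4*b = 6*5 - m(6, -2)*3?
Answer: -8858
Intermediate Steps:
b = 9 (b = (6*5 - (-2)*3)/4 = (30 - 1*(-6))/4 = (30 + 6)/4 = (¼)*36 = 9)
S(J) = 2*J*(5 + J) (S(J) = (5 + J)*(2*J) = 2*J*(5 + J))
-43*(S(b) - 46) = -43*(2*9*(5 + 9) - 46) = -43*(2*9*14 - 46) = -43*(252 - 46) = -43*206 = -8858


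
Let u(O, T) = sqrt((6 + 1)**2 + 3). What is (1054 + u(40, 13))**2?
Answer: 1110968 + 4216*sqrt(13) ≈ 1.1262e+6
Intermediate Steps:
u(O, T) = 2*sqrt(13) (u(O, T) = sqrt(7**2 + 3) = sqrt(49 + 3) = sqrt(52) = 2*sqrt(13))
(1054 + u(40, 13))**2 = (1054 + 2*sqrt(13))**2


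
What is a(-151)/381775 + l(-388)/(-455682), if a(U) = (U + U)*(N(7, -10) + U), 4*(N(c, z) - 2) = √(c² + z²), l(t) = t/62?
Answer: 317861101033/2696503931025 - 151*√149/763550 ≈ 0.11547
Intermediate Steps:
l(t) = t/62 (l(t) = t*(1/62) = t/62)
N(c, z) = 2 + √(c² + z²)/4
a(U) = 2*U*(2 + U + √149/4) (a(U) = (U + U)*((2 + √(7² + (-10)²)/4) + U) = (2*U)*((2 + √(49 + 100)/4) + U) = (2*U)*((2 + √149/4) + U) = (2*U)*(2 + U + √149/4) = 2*U*(2 + U + √149/4))
a(-151)/381775 + l(-388)/(-455682) = ((½)*(-151)*(8 + √149 + 4*(-151)))/381775 + ((1/62)*(-388))/(-455682) = ((½)*(-151)*(8 + √149 - 604))*(1/381775) - 194/31*(-1/455682) = ((½)*(-151)*(-596 + √149))*(1/381775) + 97/7063071 = (44998 - 151*√149/2)*(1/381775) + 97/7063071 = (44998/381775 - 151*√149/763550) + 97/7063071 = 317861101033/2696503931025 - 151*√149/763550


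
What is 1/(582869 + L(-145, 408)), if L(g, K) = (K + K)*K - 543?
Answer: 1/915254 ≈ 1.0926e-6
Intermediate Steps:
L(g, K) = -543 + 2*K² (L(g, K) = (2*K)*K - 543 = 2*K² - 543 = -543 + 2*K²)
1/(582869 + L(-145, 408)) = 1/(582869 + (-543 + 2*408²)) = 1/(582869 + (-543 + 2*166464)) = 1/(582869 + (-543 + 332928)) = 1/(582869 + 332385) = 1/915254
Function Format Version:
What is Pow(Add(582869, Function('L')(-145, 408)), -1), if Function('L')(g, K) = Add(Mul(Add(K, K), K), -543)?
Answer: Rational(1, 915254) ≈ 1.0926e-6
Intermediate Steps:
Function('L')(g, K) = Add(-543, Mul(2, Pow(K, 2))) (Function('L')(g, K) = Add(Mul(Mul(2, K), K), -543) = Add(Mul(2, Pow(K, 2)), -543) = Add(-543, Mul(2, Pow(K, 2))))
Pow(Add(582869, Function('L')(-145, 408)), -1) = Pow(Add(582869, Add(-543, Mul(2, Pow(408, 2)))), -1) = Pow(Add(582869, Add(-543, Mul(2, 166464))), -1) = Pow(Add(582869, Add(-543, 332928)), -1) = Pow(Add(582869, 332385), -1) = Pow(915254, -1) = Rational(1, 915254)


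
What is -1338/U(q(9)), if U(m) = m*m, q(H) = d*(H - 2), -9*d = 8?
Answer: -54189/1568 ≈ -34.559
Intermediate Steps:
d = -8/9 (d = -⅑*8 = -8/9 ≈ -0.88889)
q(H) = 16/9 - 8*H/9 (q(H) = -8*(H - 2)/9 = -8*(-2 + H)/9 = 16/9 - 8*H/9)
U(m) = m²
-1338/U(q(9)) = -1338/(16/9 - 8/9*9)² = -1338/(16/9 - 8)² = -1338/((-56/9)²) = -1338/3136/81 = -1338*81/3136 = -54189/1568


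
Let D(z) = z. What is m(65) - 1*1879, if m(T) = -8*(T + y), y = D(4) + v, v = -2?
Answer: -2415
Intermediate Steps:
y = 2 (y = 4 - 2 = 2)
m(T) = -16 - 8*T (m(T) = -8*(T + 2) = -8*(2 + T) = -16 - 8*T)
m(65) - 1*1879 = (-16 - 8*65) - 1*1879 = (-16 - 520) - 1879 = -536 - 1879 = -2415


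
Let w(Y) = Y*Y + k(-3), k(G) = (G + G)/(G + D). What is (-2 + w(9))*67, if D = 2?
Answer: 5695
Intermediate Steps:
k(G) = 2*G/(2 + G) (k(G) = (G + G)/(G + 2) = (2*G)/(2 + G) = 2*G/(2 + G))
w(Y) = 6 + Y**2 (w(Y) = Y*Y + 2*(-3)/(2 - 3) = Y**2 + 2*(-3)/(-1) = Y**2 + 2*(-3)*(-1) = Y**2 + 6 = 6 + Y**2)
(-2 + w(9))*67 = (-2 + (6 + 9**2))*67 = (-2 + (6 + 81))*67 = (-2 + 87)*67 = 85*67 = 5695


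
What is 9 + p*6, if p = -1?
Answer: 3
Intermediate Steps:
9 + p*6 = 9 - 1*6 = 9 - 6 = 3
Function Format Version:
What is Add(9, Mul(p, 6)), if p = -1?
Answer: 3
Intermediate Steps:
Add(9, Mul(p, 6)) = Add(9, Mul(-1, 6)) = Add(9, -6) = 3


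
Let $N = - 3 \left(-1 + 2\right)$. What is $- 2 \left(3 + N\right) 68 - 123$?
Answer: $-123$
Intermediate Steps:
$N = -3$ ($N = \left(-3\right) 1 = -3$)
$- 2 \left(3 + N\right) 68 - 123 = - 2 \left(3 - 3\right) 68 - 123 = \left(-2\right) 0 \cdot 68 - 123 = 0 \cdot 68 - 123 = 0 - 123 = -123$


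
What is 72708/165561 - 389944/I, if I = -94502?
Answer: 11905095000/2607640937 ≈ 4.5655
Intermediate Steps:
72708/165561 - 389944/I = 72708/165561 - 389944/(-94502) = 72708*(1/165561) - 389944*(-1/94502) = 24236/55187 + 194972/47251 = 11905095000/2607640937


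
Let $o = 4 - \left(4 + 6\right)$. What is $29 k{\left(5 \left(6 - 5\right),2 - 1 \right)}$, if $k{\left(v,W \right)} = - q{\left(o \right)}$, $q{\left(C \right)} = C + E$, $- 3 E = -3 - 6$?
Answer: $87$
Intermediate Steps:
$o = -6$ ($o = 4 - 10 = -6$)
$E = 3$ ($E = - \frac{-3 - 6}{3} = \left(- \frac{1}{3}\right) \left(-9\right) = 3$)
$q{\left(C \right)} = 3 + C$ ($q{\left(C \right)} = C + 3 = 3 + C$)
$k{\left(v,W \right)} = 3$ ($k{\left(v,W \right)} = - (3 - 6) = \left(-1\right) \left(-3\right) = 3$)
$29 k{\left(5 \left(6 - 5\right),2 - 1 \right)} = 29 \cdot 3 = 87$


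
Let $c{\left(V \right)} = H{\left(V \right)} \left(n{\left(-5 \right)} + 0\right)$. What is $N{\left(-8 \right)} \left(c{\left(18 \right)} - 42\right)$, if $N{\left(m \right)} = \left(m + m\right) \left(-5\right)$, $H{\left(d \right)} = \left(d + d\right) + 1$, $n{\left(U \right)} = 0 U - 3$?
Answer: $-12240$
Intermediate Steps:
$n{\left(U \right)} = -3$ ($n{\left(U \right)} = 0 - 3 = -3$)
$H{\left(d \right)} = 1 + 2 d$ ($H{\left(d \right)} = 2 d + 1 = 1 + 2 d$)
$c{\left(V \right)} = -3 - 6 V$ ($c{\left(V \right)} = \left(1 + 2 V\right) \left(-3 + 0\right) = \left(1 + 2 V\right) \left(-3\right) = -3 - 6 V$)
$N{\left(m \right)} = - 10 m$ ($N{\left(m \right)} = 2 m \left(-5\right) = - 10 m$)
$N{\left(-8 \right)} \left(c{\left(18 \right)} - 42\right) = \left(-10\right) \left(-8\right) \left(\left(-3 - 108\right) - 42\right) = 80 \left(\left(-3 - 108\right) - 42\right) = 80 \left(-111 - 42\right) = 80 \left(-153\right) = -12240$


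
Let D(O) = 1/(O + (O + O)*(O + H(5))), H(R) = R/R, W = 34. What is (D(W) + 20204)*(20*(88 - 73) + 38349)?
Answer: 1885006690593/2414 ≈ 7.8086e+8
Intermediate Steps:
H(R) = 1
D(O) = 1/(O + 2*O*(1 + O)) (D(O) = 1/(O + (O + O)*(O + 1)) = 1/(O + (2*O)*(1 + O)) = 1/(O + 2*O*(1 + O)))
(D(W) + 20204)*(20*(88 - 73) + 38349) = (1/(34*(3 + 2*34)) + 20204)*(20*(88 - 73) + 38349) = (1/(34*(3 + 68)) + 20204)*(20*15 + 38349) = ((1/34)/71 + 20204)*(300 + 38349) = ((1/34)*(1/71) + 20204)*38649 = (1/2414 + 20204)*38649 = (48772457/2414)*38649 = 1885006690593/2414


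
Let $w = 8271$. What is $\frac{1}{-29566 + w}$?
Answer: $- \frac{1}{21295} \approx -4.6959 \cdot 10^{-5}$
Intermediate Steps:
$\frac{1}{-29566 + w} = \frac{1}{-29566 + 8271} = \frac{1}{-21295} = - \frac{1}{21295}$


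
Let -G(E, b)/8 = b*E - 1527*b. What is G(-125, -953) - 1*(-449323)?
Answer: -12145525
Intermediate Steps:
G(E, b) = 12216*b - 8*E*b (G(E, b) = -8*(b*E - 1527*b) = -8*(E*b - 1527*b) = -8*(-1527*b + E*b) = 12216*b - 8*E*b)
G(-125, -953) - 1*(-449323) = 8*(-953)*(1527 - 1*(-125)) - 1*(-449323) = 8*(-953)*(1527 + 125) + 449323 = 8*(-953)*1652 + 449323 = -12594848 + 449323 = -12145525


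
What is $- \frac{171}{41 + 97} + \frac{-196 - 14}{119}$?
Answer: $- \frac{2349}{782} \approx -3.0038$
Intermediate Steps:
$- \frac{171}{41 + 97} + \frac{-196 - 14}{119} = - \frac{171}{138} - \frac{30}{17} = \left(-171\right) \frac{1}{138} - \frac{30}{17} = - \frac{57}{46} - \frac{30}{17} = - \frac{2349}{782}$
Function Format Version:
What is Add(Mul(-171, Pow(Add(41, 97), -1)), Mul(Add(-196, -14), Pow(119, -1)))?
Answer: Rational(-2349, 782) ≈ -3.0038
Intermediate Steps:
Add(Mul(-171, Pow(Add(41, 97), -1)), Mul(Add(-196, -14), Pow(119, -1))) = Add(Mul(-171, Pow(138, -1)), Mul(-210, Rational(1, 119))) = Add(Mul(-171, Rational(1, 138)), Rational(-30, 17)) = Add(Rational(-57, 46), Rational(-30, 17)) = Rational(-2349, 782)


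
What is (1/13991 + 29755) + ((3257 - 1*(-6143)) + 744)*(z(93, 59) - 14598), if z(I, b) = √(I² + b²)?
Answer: -2071400526786/13991 + 10144*√12130 ≈ -1.4694e+8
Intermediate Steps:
(1/13991 + 29755) + ((3257 - 1*(-6143)) + 744)*(z(93, 59) - 14598) = (1/13991 + 29755) + ((3257 - 1*(-6143)) + 744)*(√(93² + 59²) - 14598) = (1/13991 + 29755) + ((3257 + 6143) + 744)*(√(8649 + 3481) - 14598) = 416302206/13991 + (9400 + 744)*(√12130 - 14598) = 416302206/13991 + 10144*(-14598 + √12130) = 416302206/13991 + (-148082112 + 10144*√12130) = -2071400526786/13991 + 10144*√12130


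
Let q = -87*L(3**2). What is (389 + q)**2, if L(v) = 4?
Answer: 1681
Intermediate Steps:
q = -348 (q = -87*4 = -348)
(389 + q)**2 = (389 - 348)**2 = 41**2 = 1681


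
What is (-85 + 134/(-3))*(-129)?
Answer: 16727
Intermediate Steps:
(-85 + 134/(-3))*(-129) = (-85 + 134*(-⅓))*(-129) = (-85 - 134/3)*(-129) = -389/3*(-129) = 16727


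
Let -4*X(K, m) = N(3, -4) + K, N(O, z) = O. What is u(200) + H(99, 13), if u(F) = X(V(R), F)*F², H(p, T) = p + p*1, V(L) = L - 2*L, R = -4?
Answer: -69802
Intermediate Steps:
V(L) = -L
H(p, T) = 2*p (H(p, T) = p + p = 2*p)
X(K, m) = -¾ - K/4 (X(K, m) = -(3 + K)/4 = -¾ - K/4)
u(F) = -7*F²/4 (u(F) = (-¾ - (-1)*(-4)/4)*F² = (-¾ - ¼*4)*F² = (-¾ - 1)*F² = -7*F²/4)
u(200) + H(99, 13) = -7/4*200² + 2*99 = -7/4*40000 + 198 = -70000 + 198 = -69802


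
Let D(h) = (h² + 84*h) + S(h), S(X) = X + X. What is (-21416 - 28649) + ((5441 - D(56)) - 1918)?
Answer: -54494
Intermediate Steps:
S(X) = 2*X
D(h) = h² + 86*h (D(h) = (h² + 84*h) + 2*h = h² + 86*h)
(-21416 - 28649) + ((5441 - D(56)) - 1918) = (-21416 - 28649) + ((5441 - 56*(86 + 56)) - 1918) = -50065 + ((5441 - 56*142) - 1918) = -50065 + ((5441 - 1*7952) - 1918) = -50065 + ((5441 - 7952) - 1918) = -50065 + (-2511 - 1918) = -50065 - 4429 = -54494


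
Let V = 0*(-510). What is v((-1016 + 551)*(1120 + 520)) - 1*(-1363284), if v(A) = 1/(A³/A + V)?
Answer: 792829752567840001/581558760000 ≈ 1.3633e+6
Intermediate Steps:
V = 0
v(A) = A⁻² (v(A) = 1/(A³/A + 0) = 1/(A² + 0) = 1/(A²) = A⁻²)
v((-1016 + 551)*(1120 + 520)) - 1*(-1363284) = ((-1016 + 551)*(1120 + 520))⁻² - 1*(-1363284) = (-465*1640)⁻² + 1363284 = (-762600)⁻² + 1363284 = 1/581558760000 + 1363284 = 792829752567840001/581558760000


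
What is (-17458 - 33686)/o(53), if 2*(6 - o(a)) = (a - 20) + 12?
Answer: 34096/11 ≈ 3099.6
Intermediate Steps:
o(a) = 10 - a/2 (o(a) = 6 - ((a - 20) + 12)/2 = 6 - ((-20 + a) + 12)/2 = 6 - (-8 + a)/2 = 6 + (4 - a/2) = 10 - a/2)
(-17458 - 33686)/o(53) = (-17458 - 33686)/(10 - 1/2*53) = -51144/(10 - 53/2) = -51144/(-33/2) = -51144*(-2/33) = 34096/11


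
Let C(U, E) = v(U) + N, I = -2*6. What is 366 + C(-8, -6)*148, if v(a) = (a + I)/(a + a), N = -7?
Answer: -485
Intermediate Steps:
I = -12
v(a) = (-12 + a)/(2*a) (v(a) = (a - 12)/(a + a) = (-12 + a)/((2*a)) = (-12 + a)*(1/(2*a)) = (-12 + a)/(2*a))
C(U, E) = -7 + (-12 + U)/(2*U) (C(U, E) = (-12 + U)/(2*U) - 7 = -7 + (-12 + U)/(2*U))
366 + C(-8, -6)*148 = 366 + (-13/2 - 6/(-8))*148 = 366 + (-13/2 - 6*(-1/8))*148 = 366 + (-13/2 + 3/4)*148 = 366 - 23/4*148 = 366 - 851 = -485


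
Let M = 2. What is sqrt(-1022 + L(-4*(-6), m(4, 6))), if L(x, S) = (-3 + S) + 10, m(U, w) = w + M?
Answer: I*sqrt(1007) ≈ 31.733*I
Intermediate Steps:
m(U, w) = 2 + w (m(U, w) = w + 2 = 2 + w)
L(x, S) = 7 + S
sqrt(-1022 + L(-4*(-6), m(4, 6))) = sqrt(-1022 + (7 + (2 + 6))) = sqrt(-1022 + (7 + 8)) = sqrt(-1022 + 15) = sqrt(-1007) = I*sqrt(1007)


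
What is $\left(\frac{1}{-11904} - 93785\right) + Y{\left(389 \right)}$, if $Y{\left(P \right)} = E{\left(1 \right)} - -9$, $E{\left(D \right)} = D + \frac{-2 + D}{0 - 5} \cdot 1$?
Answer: $- \frac{5581476101}{59520} \approx -93775.0$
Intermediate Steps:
$E{\left(D \right)} = \frac{2}{5} + \frac{4 D}{5}$ ($E{\left(D \right)} = D + \frac{-2 + D}{-5} \cdot 1 = D + \left(-2 + D\right) \left(- \frac{1}{5}\right) 1 = D + \left(\frac{2}{5} - \frac{D}{5}\right) 1 = D - \left(- \frac{2}{5} + \frac{D}{5}\right) = \frac{2}{5} + \frac{4 D}{5}$)
$Y{\left(P \right)} = \frac{51}{5}$ ($Y{\left(P \right)} = \left(\frac{2}{5} + \frac{4}{5} \cdot 1\right) - -9 = \left(\frac{2}{5} + \frac{4}{5}\right) + 9 = \frac{6}{5} + 9 = \frac{51}{5}$)
$\left(\frac{1}{-11904} - 93785\right) + Y{\left(389 \right)} = \left(\frac{1}{-11904} - 93785\right) + \frac{51}{5} = \left(- \frac{1}{11904} - 93785\right) + \frac{51}{5} = - \frac{1116416641}{11904} + \frac{51}{5} = - \frac{5581476101}{59520}$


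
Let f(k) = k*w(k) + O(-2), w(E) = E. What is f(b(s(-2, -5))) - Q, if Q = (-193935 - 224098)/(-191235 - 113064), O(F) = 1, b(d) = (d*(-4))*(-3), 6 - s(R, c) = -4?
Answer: 4381791866/304299 ≈ 14400.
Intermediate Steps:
s(R, c) = 10 (s(R, c) = 6 - 1*(-4) = 6 + 4 = 10)
b(d) = 12*d (b(d) = -4*d*(-3) = 12*d)
f(k) = 1 + k**2 (f(k) = k*k + 1 = k**2 + 1 = 1 + k**2)
Q = 418033/304299 (Q = -418033/(-304299) = -418033*(-1/304299) = 418033/304299 ≈ 1.3738)
f(b(s(-2, -5))) - Q = (1 + (12*10)**2) - 1*418033/304299 = (1 + 120**2) - 418033/304299 = (1 + 14400) - 418033/304299 = 14401 - 418033/304299 = 4381791866/304299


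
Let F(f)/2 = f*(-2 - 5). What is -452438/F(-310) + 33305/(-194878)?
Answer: -1577049219/15103045 ≈ -104.42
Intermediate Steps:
F(f) = -14*f (F(f) = 2*(f*(-2 - 5)) = 2*(f*(-7)) = 2*(-7*f) = -14*f)
-452438/F(-310) + 33305/(-194878) = -452438/((-14*(-310))) + 33305/(-194878) = -452438/4340 + 33305*(-1/194878) = -452438*1/4340 - 33305/194878 = -32317/310 - 33305/194878 = -1577049219/15103045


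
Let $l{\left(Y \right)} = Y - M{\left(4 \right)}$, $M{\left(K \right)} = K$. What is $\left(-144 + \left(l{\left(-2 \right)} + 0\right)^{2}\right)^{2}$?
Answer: $11664$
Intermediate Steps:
$l{\left(Y \right)} = -4 + Y$ ($l{\left(Y \right)} = Y - 4 = -4 + Y$)
$\left(-144 + \left(l{\left(-2 \right)} + 0\right)^{2}\right)^{2} = \left(-144 + \left(\left(-4 - 2\right) + 0\right)^{2}\right)^{2} = \left(-144 + \left(-6 + 0\right)^{2}\right)^{2} = \left(-144 + \left(-6\right)^{2}\right)^{2} = \left(-144 + 36\right)^{2} = \left(-108\right)^{2} = 11664$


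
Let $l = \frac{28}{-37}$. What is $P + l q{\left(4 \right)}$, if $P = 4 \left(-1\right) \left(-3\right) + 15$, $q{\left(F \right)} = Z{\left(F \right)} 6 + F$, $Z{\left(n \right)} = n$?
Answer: $\frac{215}{37} \approx 5.8108$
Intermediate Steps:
$q{\left(F \right)} = 7 F$ ($q{\left(F \right)} = F 6 + F = 6 F + F = 7 F$)
$l = - \frac{28}{37}$ ($l = 28 \left(- \frac{1}{37}\right) = - \frac{28}{37} \approx -0.75676$)
$P = 27$ ($P = \left(-4\right) \left(-3\right) + 15 = 12 + 15 = 27$)
$P + l q{\left(4 \right)} = 27 - \frac{28 \cdot 7 \cdot 4}{37} = 27 - \frac{784}{37} = \frac{215}{37}$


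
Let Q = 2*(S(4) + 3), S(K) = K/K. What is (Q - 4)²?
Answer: 16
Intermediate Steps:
S(K) = 1
Q = 8 (Q = 2*(1 + 3) = 2*4 = 8)
(Q - 4)² = (8 - 4)² = 4² = 16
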